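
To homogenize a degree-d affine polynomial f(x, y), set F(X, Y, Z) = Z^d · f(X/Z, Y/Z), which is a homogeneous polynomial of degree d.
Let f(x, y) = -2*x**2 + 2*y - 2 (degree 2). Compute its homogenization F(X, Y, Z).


F(X, Y, Z) = -2*X**2 + 2*Y*Z - 2*Z**2

deg(f) = 2.
Substitute x = X/Z, y = Y/Z into f, then multiply by Z^2.
  monomial -2·x^2·y^0 ↦ -2·X^2·Y^0·Z^0.
  monomial 2·x^0·y^1 ↦ 2·X^0·Y^1·Z^1.
  monomial -2·x^0·y^0 ↦ -2·X^0·Y^0·Z^2.
Collecting: F(X, Y, Z) = -2*X**2 + 2*Y*Z - 2*Z**2.


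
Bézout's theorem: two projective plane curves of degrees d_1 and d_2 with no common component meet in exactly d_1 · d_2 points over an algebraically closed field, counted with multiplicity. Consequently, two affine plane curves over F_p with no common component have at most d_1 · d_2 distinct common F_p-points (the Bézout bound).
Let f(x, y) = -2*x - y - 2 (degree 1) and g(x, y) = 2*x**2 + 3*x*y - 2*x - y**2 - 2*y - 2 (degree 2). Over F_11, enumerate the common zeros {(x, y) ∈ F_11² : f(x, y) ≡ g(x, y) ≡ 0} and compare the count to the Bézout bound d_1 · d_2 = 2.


Common zeros: {(1, 7), (3, 3)}; count = 2; Bézout bound = 2.

deg(f) = 1, deg(g) = 2, so Bézout bound = 2.
Scan x ∈ F_11. For each x, list the y ∈ F_11 with f(x, y) ≡ 0 and those with g(x, y) ≡ 0 (mod 11); the common zeros in that column are the intersection.
  x = 0: f ≡ 0 at y ∈ {9}; g ≡ 0 at y ∈ ∅; common: ∅.
  x = 1: f ≡ 0 at y ∈ {7}; g ≡ 0 at y ∈ {5, 7}; common: {7}.
  x = 2: f ≡ 0 at y ∈ {5}; g ≡ 0 at y ∈ ∅; common: ∅.
  x = 3: f ≡ 0 at y ∈ {3}; g ≡ 0 at y ∈ {3, 4}; common: {3}.
  x = 4: f ≡ 0 at y ∈ {1}; g ≡ 0 at y ∈ {0, 10}; common: ∅.
  x = 5: f ≡ 0 at y ∈ {10}; g ≡ 0 at y ∈ ∅; common: ∅.
  x = 6: f ≡ 0 at y ∈ {8}; g ≡ 0 at y ∈ {7, 9}; common: ∅.
  x = 7: f ≡ 0 at y ∈ {6}; g ≡ 0 at y ∈ ∅; common: ∅.
  x = 8: f ≡ 0 at y ∈ {4}; g ≡ 0 at y ∈ {0}; common: ∅.
  x = 9: f ≡ 0 at y ∈ {2}; g ≡ 0 at y ∈ {5, 9}; common: ∅.
  x = 10: f ≡ 0 at y ∈ {0}; g ≡ 0 at y ∈ {3}; common: ∅.
Collecting: common zeros = {(1, 7), (3, 3)}, so the count is 2.
Comparison with the Bézout bound: 2 ≤ 2 = deg(f)·deg(g), as expected for curves with no common component (the bound is attained).


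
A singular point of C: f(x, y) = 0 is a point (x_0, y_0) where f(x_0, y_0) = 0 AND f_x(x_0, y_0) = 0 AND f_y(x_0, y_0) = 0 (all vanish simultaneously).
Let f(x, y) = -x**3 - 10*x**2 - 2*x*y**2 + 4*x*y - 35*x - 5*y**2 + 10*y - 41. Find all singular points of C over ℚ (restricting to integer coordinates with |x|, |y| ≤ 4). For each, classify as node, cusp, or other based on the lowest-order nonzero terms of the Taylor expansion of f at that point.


Singular points: {(-3, 1)}; classification: node.

Compute partial derivatives:
  f_x = -3*x**2 - 20*x - 2*y**2 + 4*y - 35.
  f_y = -4*x*y + 4*x - 10*y + 10.
Scan x_0 ∈ {−4, ..., 4}. For each x_0, f_y(x_0, y) is a polynomial in y; find its integer roots y ∈ {−4, ..., 4}, then test f_x and f at those candidates.
  x = -4: f_y(-4, y) = 6*y - 6; vanishes at y ∈ {1}. (-4, 1): f_x = -1 ≠ 0.
  x = -3: f_y(-3, y) = 2*y - 2; vanishes at y ∈ {1}. (-3, 1): f_x = 0, f = 0 — SINGULAR.
  x = -2: f_y(-2, y) = 2 - 2*y; vanishes at y ∈ {1}. (-2, 1): f_x = -5 ≠ 0.
  x = -1: f_y(-1, y) = 6 - 6*y; vanishes at y ∈ {1}. (-1, 1): f_x = -16 ≠ 0.
  x = 0: f_y(0, y) = 10 - 10*y; vanishes at y ∈ {1}. (0, 1): f_x = -33 ≠ 0.
  x = 1: f_y(1, y) = 14 - 14*y; vanishes at y ∈ {1}. (1, 1): f_x = -56 ≠ 0.
  x = 2: f_y(2, y) = 18 - 18*y; vanishes at y ∈ {1}. (2, 1): f_x = -85 ≠ 0.
  x = 3: f_y(3, y) = 22 - 22*y; vanishes at y ∈ {1}. (3, 1): f_x = -120 ≠ 0.
  x = 4: f_y(4, y) = 26 - 26*y; vanishes at y ∈ {1}. (4, 1): f_x = -161 ≠ 0.
Only singular point on the grid: (-3, 1).
Classify: substitute x = -3 + u, y = 1 + v and expand: f = -u**3 - u**2 - 2*u*v**2 + v**2.
No constant or linear terms (consistent with a singular point). Quadratic part: -u**2 + v**2. Cubic part: -u**3 - 2*u*v**2.
The quadratic part v**2 - u**2 = (v − u)(v + u) splits into two distinct linear factors, so there are two distinct tangent lines y − 1 = ±(x − -3) — this is a node (ordinary double point).
Classification: node.


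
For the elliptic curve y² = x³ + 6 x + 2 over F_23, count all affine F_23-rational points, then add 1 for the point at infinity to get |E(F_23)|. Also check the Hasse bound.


Affine points = {(0, 5), (0, 18), (1, 3), (1, 20), (3, 1), (3, 22), (6, 1), (6, 22), (9, 7), (9, 16), (10, 2), (10, 21), (12, 10), (12, 13), (13, 0), (14, 1), (14, 22), (16, 10), (16, 13), (17, 7), (17, 16), (18, 10), (18, 13), (19, 11), (19, 12), (20, 7), (20, 16), (22, 8), (22, 15)}; affine count = 29; |E(F_23)| = 30.

Discriminant check: Δ ∝ 4a³ + 27b² = 4·6³ + 27·2² = 4·216 + 27·4 ≡ 6 (mod 23). Nonzero ⇒ E is nonsingular.
For each x ∈ F_23, compute rhs = x³ + 6·x + 2 mod 23, then count y ∈ F_23 with y² ≡ rhs.
  x = 0: rhs = 2, matching y values: 5, 18 (2 points).
  x = 1: rhs = 9, matching y values: 3, 20 (2 points).
  x = 2: rhs = 22, matching y values: none (0 points).
  x = 3: rhs = 1, matching y values: 1, 22 (2 points).
  x = 4: rhs = 21, matching y values: none (0 points).
  x = 5: rhs = 19, matching y values: none (0 points).
  x = 6: rhs = 1, matching y values: 1, 22 (2 points).
  x = 7: rhs = 19, matching y values: none (0 points).
  x = 8: rhs = 10, matching y values: none (0 points).
  x = 9: rhs = 3, matching y values: 7, 16 (2 points).
  x = 10: rhs = 4, matching y values: 2, 21 (2 points).
  x = 11: rhs = 19, matching y values: none (0 points).
  x = 12: rhs = 8, matching y values: 10, 13 (2 points).
  x = 13: rhs = 0, matching y values: 0 (1 points).
  x = 14: rhs = 1, matching y values: 1, 22 (2 points).
  x = 15: rhs = 17, matching y values: none (0 points).
  x = 16: rhs = 8, matching y values: 10, 13 (2 points).
  x = 17: rhs = 3, matching y values: 7, 16 (2 points).
  x = 18: rhs = 8, matching y values: 10, 13 (2 points).
  x = 19: rhs = 6, matching y values: 11, 12 (2 points).
  x = 20: rhs = 3, matching y values: 7, 16 (2 points).
  x = 21: rhs = 5, matching y values: none (0 points).
  x = 22: rhs = 18, matching y values: 8, 15 (2 points).
Total affine count: 29.
Full point count |E(F_23)| = 29 + 1 = 30.
Hasse bound: |30 − (23+1)| = |6| = 6 ≤ 2√23 ≈ 9.5917 ✓.


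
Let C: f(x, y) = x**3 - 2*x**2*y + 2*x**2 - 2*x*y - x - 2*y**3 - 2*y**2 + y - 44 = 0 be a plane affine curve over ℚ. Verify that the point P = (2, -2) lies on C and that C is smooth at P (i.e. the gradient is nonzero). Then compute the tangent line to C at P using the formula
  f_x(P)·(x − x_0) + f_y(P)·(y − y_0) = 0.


Tangent line at P: 39*x - 27*y - 132 = 0.

Step 1: f(2, -2) = 0, so P lies on C.
Step 2: partial derivatives
  f_x(x, y) = 3*x**2 - 4*x*y + 4*x - 2*y - 1, f_y(x, y) = -2*x**2 - 2*x - 6*y**2 - 4*y + 1.
  f_x(P) = 39, f_y(P) = -27 (gradient nonzero, so P is smooth).
Step 3: tangent line at P: 39·(x − 2) + -27·(y − -2) = 0.
Expanding: 39*x - 27*y - 132 = 0.


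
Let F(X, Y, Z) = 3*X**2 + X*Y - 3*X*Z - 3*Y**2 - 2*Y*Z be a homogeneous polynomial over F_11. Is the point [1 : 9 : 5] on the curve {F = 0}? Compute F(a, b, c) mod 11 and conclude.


F(1,9,5) ≡ 5 (mod 11); P is NOT on the curve.

Evaluate F(1, 9, 5) term-by-term (mod 11).
  3*X**2 ↦ 3·1·1·1 = 3
  X*Y ↦ 1·1·9·1 = 9
  -3*X*Z ↦ -3·1·1·5 = -15
  -3*Y**2 ↦ -3·1·81·1 = -243
  -2*Y*Z ↦ -2·1·9·5 = -90
Sum: F(1, 9, 5) = (3) + (9) + (-15) + (-243) + (-90) = -336.
Reducing mod 11: -336 ≡ 5 (mod 11).
Since F(a, b, c) ≡ 5 ≠ 0 (mod 11), P does NOT lie on the curve.


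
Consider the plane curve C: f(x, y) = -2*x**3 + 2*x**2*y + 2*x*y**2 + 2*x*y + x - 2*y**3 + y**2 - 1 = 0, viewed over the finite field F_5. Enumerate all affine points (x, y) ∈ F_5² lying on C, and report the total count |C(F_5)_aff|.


Affine F_5-points: {(2, 0), (2, 1), (2, 4), (4, 0), (4, 2)}; count = 5.

For each of the 25 pairs (x, y) ∈ F_5², evaluate f(x, y) mod 5. Record the zeros.
  x = 0: [0↦4, 1↦3, 2↦2, 3↦4, 4↦2]  zeros at y ∈ ∅
  x = 1: [0↦3, 1↦3, 2↦2, 3↦3, 4↦4]  zeros at y ∈ ∅
  x = 2: [0↦0, 1↦0, 2↦3, 3↦2, 4↦0]  zeros at y ∈ {0, 1, 4}
  x = 3: [0↦3, 1↦2, 2↦3, 3↦4, 4↦3]  zeros at y ∈ ∅
  x = 4: [0↦0, 1↦2, 2↦0, 3↦2, 4↦1]  zeros at y ∈ {0, 2}
Collecting zeros: affine points = {(2, 0), (2, 1), (2, 4), (4, 0), (4, 2)}.
Total count |C(F_5)_aff| = 5.


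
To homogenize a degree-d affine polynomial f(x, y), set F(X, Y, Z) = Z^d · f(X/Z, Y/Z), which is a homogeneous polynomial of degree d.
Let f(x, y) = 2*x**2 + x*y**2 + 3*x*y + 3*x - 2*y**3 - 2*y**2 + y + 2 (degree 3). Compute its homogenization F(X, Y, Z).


F(X, Y, Z) = 2*X**2*Z + X*Y**2 + 3*X*Y*Z + 3*X*Z**2 - 2*Y**3 - 2*Y**2*Z + Y*Z**2 + 2*Z**3

deg(f) = 3.
Substitute x = X/Z, y = Y/Z into f, then multiply by Z^3.
  monomial 2·x^2·y^0 ↦ 2·X^2·Y^0·Z^1.
  monomial 1·x^1·y^2 ↦ 1·X^1·Y^2·Z^0.
  monomial 3·x^1·y^1 ↦ 3·X^1·Y^1·Z^1.
  monomial 3·x^1·y^0 ↦ 3·X^1·Y^0·Z^2.
  monomial -2·x^0·y^3 ↦ -2·X^0·Y^3·Z^0.
  monomial -2·x^0·y^2 ↦ -2·X^0·Y^2·Z^1.
  monomial 1·x^0·y^1 ↦ 1·X^0·Y^1·Z^2.
  monomial 2·x^0·y^0 ↦ 2·X^0·Y^0·Z^3.
Collecting: F(X, Y, Z) = 2*X**2*Z + X*Y**2 + 3*X*Y*Z + 3*X*Z**2 - 2*Y**3 - 2*Y**2*Z + Y*Z**2 + 2*Z**3.


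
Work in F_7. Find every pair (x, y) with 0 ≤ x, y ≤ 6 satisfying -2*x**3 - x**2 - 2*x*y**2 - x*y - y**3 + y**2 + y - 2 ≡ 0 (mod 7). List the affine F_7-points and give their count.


Affine F_7-points: {(1, 1), (3, 4), (4, 3), (5, 2), (6, 2)}; count = 5.

For each of the 49 pairs (x, y) ∈ F_7², evaluate f(x, y) mod 7. Record the zeros.
  x = 0: [0↦5, 1↦6, 2↦3, 3↦4, 4↦3, 5↦1, 6↦6]  zeros at y ∈ ∅
  x = 1: [0↦2, 1↦0, 2↦4, 3↦1, 4↦6, 5↦6, 6↦2]  zeros at y ∈ {1}
  x = 2: [0↦6, 1↦1, 2↦5, 3↦5, 4↦2, 5↦4, 6↦5]  zeros at y ∈ ∅
  x = 3: [0↦5, 1↦4, 2↦1, 3↦4, 4↦0, 5↦4, 6↦3]  zeros at y ∈ {4}
  x = 4: [0↦1, 1↦4, 2↦1, 3↦0, 4↦2, 5↦1, 6↦5]  zeros at y ∈ {3}
  x = 5: [0↦3, 1↦3, 2↦0, 3↦2, 4↦3, 5↦4, 6↦6]  zeros at y ∈ {2}
  x = 6: [0↦6, 1↦3, 2↦0, 3↦5, 4↦5, 5↦1, 6↦1]  zeros at y ∈ {2}
Collecting zeros: affine points = {(1, 1), (3, 4), (4, 3), (5, 2), (6, 2)}.
Total count |C(F_7)_aff| = 5.


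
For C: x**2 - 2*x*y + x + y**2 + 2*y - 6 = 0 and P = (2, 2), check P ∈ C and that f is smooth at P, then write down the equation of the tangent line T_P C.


Tangent line at P: x + 2*y - 6 = 0.

Step 1: f(2, 2) = 0, so P lies on C.
Step 2: partial derivatives
  f_x(x, y) = 2*x - 2*y + 1, f_y(x, y) = -2*x + 2*y + 2.
  f_x(P) = 1, f_y(P) = 2 (gradient nonzero, so P is smooth).
Step 3: tangent line at P: 1·(x − 2) + 2·(y − 2) = 0.
Expanding: x + 2*y - 6 = 0.


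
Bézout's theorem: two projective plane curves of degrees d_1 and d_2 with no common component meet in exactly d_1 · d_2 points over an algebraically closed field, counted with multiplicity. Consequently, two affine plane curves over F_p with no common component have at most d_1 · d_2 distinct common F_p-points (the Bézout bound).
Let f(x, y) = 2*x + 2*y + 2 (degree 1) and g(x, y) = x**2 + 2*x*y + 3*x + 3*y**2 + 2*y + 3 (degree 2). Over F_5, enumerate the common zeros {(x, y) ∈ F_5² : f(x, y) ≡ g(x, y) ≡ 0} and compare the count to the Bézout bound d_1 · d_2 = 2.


Common zeros: ∅; count = 0; Bézout bound = 2.

deg(f) = 1, deg(g) = 2, so Bézout bound = 2.
Scan x ∈ F_5. For each x, list the y ∈ F_5 with f(x, y) ≡ 0 and those with g(x, y) ≡ 0 (mod 5); the common zeros in that column are the intersection.
  x = 0: f ≡ 0 at y ∈ {4}; g ≡ 0 at y ∈ ∅; common: ∅.
  x = 1: f ≡ 0 at y ∈ {3}; g ≡ 0 at y ∈ ∅; common: ∅.
  x = 2: f ≡ 0 at y ∈ {2}; g ≡ 0 at y ∈ {4}; common: ∅.
  x = 3: f ≡ 0 at y ∈ {1}; g ≡ 0 at y ∈ ∅; common: ∅.
  x = 4: f ≡ 0 at y ∈ {0}; g ≡ 0 at y ∈ ∅; common: ∅.
Collecting: common zeros = ∅, so the count is 0.
Comparison with the Bézout bound: 0 ≤ 2 = deg(f)·deg(g), as expected for curves with no common component (the affine F_5-count falls short of the bound because intersections may lie at infinity, over extension fields, or carry multiplicity).


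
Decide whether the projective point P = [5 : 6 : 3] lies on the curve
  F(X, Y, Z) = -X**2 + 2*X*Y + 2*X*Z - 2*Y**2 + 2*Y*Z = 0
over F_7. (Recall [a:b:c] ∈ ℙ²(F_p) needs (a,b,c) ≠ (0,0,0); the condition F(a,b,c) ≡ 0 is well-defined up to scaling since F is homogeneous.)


F(5,6,3) ≡ 1 (mod 7); P is NOT on the curve.

Evaluate F(5, 6, 3) term-by-term (mod 7).
  -X**2 ↦ -1·25·1·1 = -25
  2*X*Y ↦ 2·5·6·1 = 60
  2*X*Z ↦ 2·5·1·3 = 30
  -2*Y**2 ↦ -2·1·36·1 = -72
  2*Y*Z ↦ 2·1·6·3 = 36
Sum: F(5, 6, 3) = (-25) + (60) + (30) + (-72) + (36) = 29.
Reducing mod 7: 29 ≡ 1 (mod 7).
Since F(a, b, c) ≡ 1 ≠ 0 (mod 7), P does NOT lie on the curve.


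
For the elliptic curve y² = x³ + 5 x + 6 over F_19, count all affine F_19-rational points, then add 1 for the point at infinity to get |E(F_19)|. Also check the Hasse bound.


Affine points = {(0, 5), (0, 14), (2, 9), (2, 10), (5, 2), (5, 17), (6, 9), (6, 10), (7, 2), (7, 17), (8, 8), (8, 11), (9, 1), (9, 18), (10, 7), (10, 12), (11, 9), (11, 10), (13, 8), (13, 11), (15, 6), (15, 13), (17, 8), (17, 11), (18, 0)}; affine count = 25; |E(F_19)| = 26.

Discriminant check: Δ ∝ 4a³ + 27b² = 4·5³ + 27·6² = 4·125 + 27·36 ≡ 9 (mod 19). Nonzero ⇒ E is nonsingular.
For each x ∈ F_19, compute rhs = x³ + 5·x + 6 mod 19, then count y ∈ F_19 with y² ≡ rhs.
  x = 0: rhs = 6, matching y values: 5, 14 (2 points).
  x = 1: rhs = 12, matching y values: none (0 points).
  x = 2: rhs = 5, matching y values: 9, 10 (2 points).
  x = 3: rhs = 10, matching y values: none (0 points).
  x = 4: rhs = 14, matching y values: none (0 points).
  x = 5: rhs = 4, matching y values: 2, 17 (2 points).
  x = 6: rhs = 5, matching y values: 9, 10 (2 points).
  x = 7: rhs = 4, matching y values: 2, 17 (2 points).
  x = 8: rhs = 7, matching y values: 8, 11 (2 points).
  x = 9: rhs = 1, matching y values: 1, 18 (2 points).
  x = 10: rhs = 11, matching y values: 7, 12 (2 points).
  x = 11: rhs = 5, matching y values: 9, 10 (2 points).
  x = 12: rhs = 8, matching y values: none (0 points).
  x = 13: rhs = 7, matching y values: 8, 11 (2 points).
  x = 14: rhs = 8, matching y values: none (0 points).
  x = 15: rhs = 17, matching y values: 6, 13 (2 points).
  x = 16: rhs = 2, matching y values: none (0 points).
  x = 17: rhs = 7, matching y values: 8, 11 (2 points).
  x = 18: rhs = 0, matching y values: 0 (1 points).
Total affine count: 25.
Full point count |E(F_19)| = 25 + 1 = 26.
Hasse bound: |26 − (19+1)| = |6| = 6 ≤ 2√19 ≈ 8.7178 ✓.


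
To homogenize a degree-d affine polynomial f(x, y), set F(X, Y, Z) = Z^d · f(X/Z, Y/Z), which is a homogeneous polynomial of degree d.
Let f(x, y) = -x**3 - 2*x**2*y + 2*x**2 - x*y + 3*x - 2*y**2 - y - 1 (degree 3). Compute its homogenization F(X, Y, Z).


F(X, Y, Z) = -X**3 - 2*X**2*Y + 2*X**2*Z - X*Y*Z + 3*X*Z**2 - 2*Y**2*Z - Y*Z**2 - Z**3

deg(f) = 3.
Substitute x = X/Z, y = Y/Z into f, then multiply by Z^3.
  monomial -1·x^3·y^0 ↦ -1·X^3·Y^0·Z^0.
  monomial -2·x^2·y^1 ↦ -2·X^2·Y^1·Z^0.
  monomial 2·x^2·y^0 ↦ 2·X^2·Y^0·Z^1.
  monomial -1·x^1·y^1 ↦ -1·X^1·Y^1·Z^1.
  monomial 3·x^1·y^0 ↦ 3·X^1·Y^0·Z^2.
  monomial -2·x^0·y^2 ↦ -2·X^0·Y^2·Z^1.
  monomial -1·x^0·y^1 ↦ -1·X^0·Y^1·Z^2.
  monomial -1·x^0·y^0 ↦ -1·X^0·Y^0·Z^3.
Collecting: F(X, Y, Z) = -X**3 - 2*X**2*Y + 2*X**2*Z - X*Y*Z + 3*X*Z**2 - 2*Y**2*Z - Y*Z**2 - Z**3.


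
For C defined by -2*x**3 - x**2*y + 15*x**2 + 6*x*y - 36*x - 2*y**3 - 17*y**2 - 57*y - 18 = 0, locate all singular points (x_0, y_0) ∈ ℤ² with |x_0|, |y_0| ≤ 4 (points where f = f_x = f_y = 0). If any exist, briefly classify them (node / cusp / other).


Singular points: {(3, -3)}; classification: cusp.

Compute partial derivatives:
  f_x = -6*x**2 - 2*x*y + 30*x + 6*y - 36.
  f_y = -x**2 + 6*x - 6*y**2 - 34*y - 57.
Scan x_0 ∈ {−4, ..., 4}. For each x_0, f_y(x_0, y) is a polynomial in y; find its integer roots y ∈ {−4, ..., 4}, then test f_x and f at those candidates.
  x = -4: f_y(-4, y) = -6*y**2 - 34*y - 97; no integer root y with |y| ≤ 4.
  x = -3: f_y(-3, y) = -6*y**2 - 34*y - 84; no integer root y with |y| ≤ 4.
  x = -2: f_y(-2, y) = -6*y**2 - 34*y - 73; no integer root y with |y| ≤ 4.
  x = -1: f_y(-1, y) = -6*y**2 - 34*y - 64; no integer root y with |y| ≤ 4.
  x = 0: f_y(0, y) = -6*y**2 - 34*y - 57; no integer root y with |y| ≤ 4.
  x = 1: f_y(1, y) = -6*y**2 - 34*y - 52; no integer root y with |y| ≤ 4.
  x = 2: f_y(2, y) = -6*y**2 - 34*y - 49; no integer root y with |y| ≤ 4.
  x = 3: f_y(3, y) = -6*y**2 - 34*y - 48; vanishes at y ∈ {-3}. (3, -3): f_x = 0, f = 0 — SINGULAR.
  x = 4: f_y(4, y) = -6*y**2 - 34*y - 49; no integer root y with |y| ≤ 4.
Only singular point on the grid: (3, -3).
Classify: substitute x = 3 + u, y = -3 + v and expand: f = -2*u**3 - u**2*v - 2*v**3 + v**2.
No constant or linear terms (consistent with a singular point). Quadratic part: v**2. Cubic part: -2*u**3 - u**2*v - 2*v**3.
The quadratic part v**2 is a perfect square, so there is a single (double) tangent line v = 0, i.e. y = -3. Restricting the cubic part to that line (v = 0) leaves -2*u**3 ≠ 0, so f is not divisible by v and the branch is v² ≈ 2*u**3 to lowest order — this is a cusp.
Classification: cusp.


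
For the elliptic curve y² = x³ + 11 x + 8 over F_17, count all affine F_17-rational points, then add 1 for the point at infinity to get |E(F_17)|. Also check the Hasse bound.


Affine points = {(0, 5), (0, 12), (2, 2), (2, 15), (3, 0), (5, 1), (5, 16), (6, 1), (6, 16), (8, 8), (8, 9), (10, 8), (10, 9), (11, 7), (11, 10), (12, 7), (12, 10), (13, 6), (13, 11), (14, 4), (14, 13), (16, 8), (16, 9)}; affine count = 23; |E(F_17)| = 24.

Discriminant check: Δ ∝ 4a³ + 27b² = 4·11³ + 27·8² = 4·1331 + 27·64 ≡ 14 (mod 17). Nonzero ⇒ E is nonsingular.
For each x ∈ F_17, compute rhs = x³ + 11·x + 8 mod 17, then count y ∈ F_17 with y² ≡ rhs.
  x = 0: rhs = 8, matching y values: 5, 12 (2 points).
  x = 1: rhs = 3, matching y values: none (0 points).
  x = 2: rhs = 4, matching y values: 2, 15 (2 points).
  x = 3: rhs = 0, matching y values: 0 (1 points).
  x = 4: rhs = 14, matching y values: none (0 points).
  x = 5: rhs = 1, matching y values: 1, 16 (2 points).
  x = 6: rhs = 1, matching y values: 1, 16 (2 points).
  x = 7: rhs = 3, matching y values: none (0 points).
  x = 8: rhs = 13, matching y values: 8, 9 (2 points).
  x = 9: rhs = 3, matching y values: none (0 points).
  x = 10: rhs = 13, matching y values: 8, 9 (2 points).
  x = 11: rhs = 15, matching y values: 7, 10 (2 points).
  x = 12: rhs = 15, matching y values: 7, 10 (2 points).
  x = 13: rhs = 2, matching y values: 6, 11 (2 points).
  x = 14: rhs = 16, matching y values: 4, 13 (2 points).
  x = 15: rhs = 12, matching y values: none (0 points).
  x = 16: rhs = 13, matching y values: 8, 9 (2 points).
Total affine count: 23.
Full point count |E(F_17)| = 23 + 1 = 24.
Hasse bound: |24 − (17+1)| = |6| = 6 ≤ 2√17 ≈ 8.2462 ✓.


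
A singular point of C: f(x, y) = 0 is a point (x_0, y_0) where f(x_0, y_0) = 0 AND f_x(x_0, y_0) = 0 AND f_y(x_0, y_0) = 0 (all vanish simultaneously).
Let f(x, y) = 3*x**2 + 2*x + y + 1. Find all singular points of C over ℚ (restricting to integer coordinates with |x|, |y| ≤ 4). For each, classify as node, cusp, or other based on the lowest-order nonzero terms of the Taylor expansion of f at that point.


No singular points in the scanned grid; C is smooth there.

Compute partial derivatives:
  f_x = 6*x + 2.
  f_y = 1.
f_y = 1 is a nonzero constant, so f_y never vanishes: no point (x, y) can satisfy f = f_x = f_y = 0. In particular no (x, y) ∈ {−4, ..., 4}² is singular; the curve is smooth.


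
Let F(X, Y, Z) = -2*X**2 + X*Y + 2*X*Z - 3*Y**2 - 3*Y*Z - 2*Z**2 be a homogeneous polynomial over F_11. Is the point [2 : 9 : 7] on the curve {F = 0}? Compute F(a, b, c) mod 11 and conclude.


F(2,9,7) ≡ 3 (mod 11); P is NOT on the curve.

Evaluate F(2, 9, 7) term-by-term (mod 11).
  -2*X**2 ↦ -2·4·1·1 = -8
  X*Y ↦ 1·2·9·1 = 18
  2*X*Z ↦ 2·2·1·7 = 28
  -3*Y**2 ↦ -3·1·81·1 = -243
  -3*Y*Z ↦ -3·1·9·7 = -189
  -2*Z**2 ↦ -2·1·1·49 = -98
Sum: F(2, 9, 7) = (-8) + (18) + (28) + (-243) + (-189) + (-98) = -492.
Reducing mod 11: -492 ≡ 3 (mod 11).
Since F(a, b, c) ≡ 3 ≠ 0 (mod 11), P does NOT lie on the curve.


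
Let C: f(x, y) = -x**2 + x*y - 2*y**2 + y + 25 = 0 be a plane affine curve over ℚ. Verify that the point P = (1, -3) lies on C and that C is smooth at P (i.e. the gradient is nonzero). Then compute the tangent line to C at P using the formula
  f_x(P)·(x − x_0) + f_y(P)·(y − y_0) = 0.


Tangent line at P: -5*x + 14*y + 47 = 0.

Step 1: f(1, -3) = 0, so P lies on C.
Step 2: partial derivatives
  f_x(x, y) = -2*x + y, f_y(x, y) = x - 4*y + 1.
  f_x(P) = -5, f_y(P) = 14 (gradient nonzero, so P is smooth).
Step 3: tangent line at P: -5·(x − 1) + 14·(y − -3) = 0.
Expanding: -5*x + 14*y + 47 = 0.


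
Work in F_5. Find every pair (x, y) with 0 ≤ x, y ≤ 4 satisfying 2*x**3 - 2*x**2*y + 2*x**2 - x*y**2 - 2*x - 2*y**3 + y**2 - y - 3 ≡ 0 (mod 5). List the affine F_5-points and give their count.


Affine F_5-points: {(0, 1), (2, 1), (3, 1), (4, 2)}; count = 4.

For each of the 25 pairs (x, y) ∈ F_5², evaluate f(x, y) mod 5. Record the zeros.
  x = 0: [0↦2, 1↦0, 2↦3, 3↦4, 4↦1]  zeros at y ∈ {1}
  x = 1: [0↦4, 1↦4, 2↦2, 3↦1, 4↦4]  zeros at y ∈ ∅
  x = 2: [0↦2, 1↦0, 2↦4, 3↦2, 4↦2]  zeros at y ∈ {1}
  x = 3: [0↦3, 1↦0, 2↦1, 3↦4, 4↦2]  zeros at y ∈ {1}
  x = 4: [0↦4, 1↦1, 2↦0, 3↦4, 4↦1]  zeros at y ∈ {2}
Collecting zeros: affine points = {(0, 1), (2, 1), (3, 1), (4, 2)}.
Total count |C(F_5)_aff| = 4.


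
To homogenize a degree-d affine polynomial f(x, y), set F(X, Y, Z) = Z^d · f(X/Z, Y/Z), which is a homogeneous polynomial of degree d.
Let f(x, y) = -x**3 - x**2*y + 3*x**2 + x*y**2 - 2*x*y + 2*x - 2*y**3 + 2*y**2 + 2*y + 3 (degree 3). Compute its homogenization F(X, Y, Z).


F(X, Y, Z) = -X**3 - X**2*Y + 3*X**2*Z + X*Y**2 - 2*X*Y*Z + 2*X*Z**2 - 2*Y**3 + 2*Y**2*Z + 2*Y*Z**2 + 3*Z**3

deg(f) = 3.
Substitute x = X/Z, y = Y/Z into f, then multiply by Z^3.
  monomial -1·x^3·y^0 ↦ -1·X^3·Y^0·Z^0.
  monomial -1·x^2·y^1 ↦ -1·X^2·Y^1·Z^0.
  monomial 3·x^2·y^0 ↦ 3·X^2·Y^0·Z^1.
  monomial 1·x^1·y^2 ↦ 1·X^1·Y^2·Z^0.
  monomial -2·x^1·y^1 ↦ -2·X^1·Y^1·Z^1.
  monomial 2·x^1·y^0 ↦ 2·X^1·Y^0·Z^2.
  monomial -2·x^0·y^3 ↦ -2·X^0·Y^3·Z^0.
  monomial 2·x^0·y^2 ↦ 2·X^0·Y^2·Z^1.
  monomial 2·x^0·y^1 ↦ 2·X^0·Y^1·Z^2.
  monomial 3·x^0·y^0 ↦ 3·X^0·Y^0·Z^3.
Collecting: F(X, Y, Z) = -X**3 - X**2*Y + 3*X**2*Z + X*Y**2 - 2*X*Y*Z + 2*X*Z**2 - 2*Y**3 + 2*Y**2*Z + 2*Y*Z**2 + 3*Z**3.


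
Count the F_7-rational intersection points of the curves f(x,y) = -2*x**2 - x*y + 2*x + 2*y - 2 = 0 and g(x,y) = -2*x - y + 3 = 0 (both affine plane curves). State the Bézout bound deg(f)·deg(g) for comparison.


Common zeros: {(5, 0)}; count = 1; Bézout bound = 2.

deg(f) = 2, deg(g) = 1, so Bézout bound = 2.
Scan x ∈ F_7. For each x, list the y ∈ F_7 with f(x, y) ≡ 0 and those with g(x, y) ≡ 0 (mod 7); the common zeros in that column are the intersection.
  x = 0: f ≡ 0 at y ∈ {1}; g ≡ 0 at y ∈ {3}; common: ∅.
  x = 1: f ≡ 0 at y ∈ {2}; g ≡ 0 at y ∈ {1}; common: ∅.
  x = 2: f ≡ 0 at y ∈ ∅; g ≡ 0 at y ∈ {6}; common: ∅.
  x = 3: f ≡ 0 at y ∈ {0}; g ≡ 0 at y ∈ {4}; common: ∅.
  x = 4: f ≡ 0 at y ∈ {1}; g ≡ 0 at y ∈ {2}; common: ∅.
  x = 5: f ≡ 0 at y ∈ {0}; g ≡ 0 at y ∈ {0}; common: {0}.
  x = 6: f ≡ 0 at y ∈ {2}; g ≡ 0 at y ∈ {5}; common: ∅.
Collecting: common zeros = {(5, 0)}, so the count is 1.
Comparison with the Bézout bound: 1 ≤ 2 = deg(f)·deg(g), as expected for curves with no common component (the affine F_7-count falls short of the bound because intersections may lie at infinity, over extension fields, or carry multiplicity).


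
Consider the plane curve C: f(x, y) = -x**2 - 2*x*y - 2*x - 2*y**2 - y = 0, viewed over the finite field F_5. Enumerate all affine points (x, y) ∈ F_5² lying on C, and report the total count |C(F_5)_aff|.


Affine F_5-points: {(0, 0), (0, 2), (1, 3), (2, 1), (2, 4), (3, 0), (3, 4), (4, 1), (4, 2)}; count = 9.

For each of the 25 pairs (x, y) ∈ F_5², evaluate f(x, y) mod 5. Record the zeros.
  x = 0: [0↦0, 1↦2, 2↦0, 3↦4, 4↦4]  zeros at y ∈ {0, 2}
  x = 1: [0↦2, 1↦2, 2↦3, 3↦0, 4↦3]  zeros at y ∈ {3}
  x = 2: [0↦2, 1↦0, 2↦4, 3↦4, 4↦0]  zeros at y ∈ {1, 4}
  x = 3: [0↦0, 1↦1, 2↦3, 3↦1, 4↦0]  zeros at y ∈ {0, 4}
  x = 4: [0↦1, 1↦0, 2↦0, 3↦1, 4↦3]  zeros at y ∈ {1, 2}
Collecting zeros: affine points = {(0, 0), (0, 2), (1, 3), (2, 1), (2, 4), (3, 0), (3, 4), (4, 1), (4, 2)}.
Total count |C(F_5)_aff| = 9.


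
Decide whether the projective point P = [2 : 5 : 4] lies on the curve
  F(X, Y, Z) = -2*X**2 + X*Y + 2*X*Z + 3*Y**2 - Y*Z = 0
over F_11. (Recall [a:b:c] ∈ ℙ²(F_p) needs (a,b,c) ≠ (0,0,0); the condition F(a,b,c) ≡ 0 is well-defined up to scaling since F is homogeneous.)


F(2,5,4) ≡ 7 (mod 11); P is NOT on the curve.

Evaluate F(2, 5, 4) term-by-term (mod 11).
  -2*X**2 ↦ -2·4·1·1 = -8
  X*Y ↦ 1·2·5·1 = 10
  2*X*Z ↦ 2·2·1·4 = 16
  3*Y**2 ↦ 3·1·25·1 = 75
  -Y*Z ↦ -1·1·5·4 = -20
Sum: F(2, 5, 4) = (-8) + (10) + (16) + (75) + (-20) = 73.
Reducing mod 11: 73 ≡ 7 (mod 11).
Since F(a, b, c) ≡ 7 ≠ 0 (mod 11), P does NOT lie on the curve.


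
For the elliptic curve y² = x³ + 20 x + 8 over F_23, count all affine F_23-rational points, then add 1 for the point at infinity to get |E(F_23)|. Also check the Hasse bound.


Affine points = {(0, 10), (0, 13), (1, 11), (1, 12), (3, 7), (3, 16), (5, 7), (5, 16), (7, 10), (7, 13), (8, 6), (8, 17), (10, 9), (10, 14), (11, 8), (11, 15), (13, 2), (13, 21), (15, 7), (15, 16), (16, 10), (16, 13), (18, 6), (18, 17), (19, 5), (19, 18), (20, 6), (20, 17), (21, 11), (21, 12)}; affine count = 30; |E(F_23)| = 31.

Discriminant check: Δ ∝ 4a³ + 27b² = 4·20³ + 27·8² = 4·8000 + 27·64 ≡ 10 (mod 23). Nonzero ⇒ E is nonsingular.
For each x ∈ F_23, compute rhs = x³ + 20·x + 8 mod 23, then count y ∈ F_23 with y² ≡ rhs.
  x = 0: rhs = 8, matching y values: 10, 13 (2 points).
  x = 1: rhs = 6, matching y values: 11, 12 (2 points).
  x = 2: rhs = 10, matching y values: none (0 points).
  x = 3: rhs = 3, matching y values: 7, 16 (2 points).
  x = 4: rhs = 14, matching y values: none (0 points).
  x = 5: rhs = 3, matching y values: 7, 16 (2 points).
  x = 6: rhs = 22, matching y values: none (0 points).
  x = 7: rhs = 8, matching y values: 10, 13 (2 points).
  x = 8: rhs = 13, matching y values: 6, 17 (2 points).
  x = 9: rhs = 20, matching y values: none (0 points).
  x = 10: rhs = 12, matching y values: 9, 14 (2 points).
  x = 11: rhs = 18, matching y values: 8, 15 (2 points).
  x = 12: rhs = 21, matching y values: none (0 points).
  x = 13: rhs = 4, matching y values: 2, 21 (2 points).
  x = 14: rhs = 19, matching y values: none (0 points).
  x = 15: rhs = 3, matching y values: 7, 16 (2 points).
  x = 16: rhs = 8, matching y values: 10, 13 (2 points).
  x = 17: rhs = 17, matching y values: none (0 points).
  x = 18: rhs = 13, matching y values: 6, 17 (2 points).
  x = 19: rhs = 2, matching y values: 5, 18 (2 points).
  x = 20: rhs = 13, matching y values: 6, 17 (2 points).
  x = 21: rhs = 6, matching y values: 11, 12 (2 points).
  x = 22: rhs = 10, matching y values: none (0 points).
Total affine count: 30.
Full point count |E(F_23)| = 30 + 1 = 31.
Hasse bound: |31 − (23+1)| = |7| = 7 ≤ 2√23 ≈ 9.5917 ✓.


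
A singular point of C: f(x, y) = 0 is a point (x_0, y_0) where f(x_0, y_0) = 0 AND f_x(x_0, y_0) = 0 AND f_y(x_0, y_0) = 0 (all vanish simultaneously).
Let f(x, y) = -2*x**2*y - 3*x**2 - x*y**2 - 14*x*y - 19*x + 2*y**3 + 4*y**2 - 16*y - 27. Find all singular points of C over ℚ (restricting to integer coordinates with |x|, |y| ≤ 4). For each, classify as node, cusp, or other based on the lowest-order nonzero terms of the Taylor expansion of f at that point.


Singular points: {(-3, -1)}; classification: node.

Compute partial derivatives:
  f_x = -4*x*y - 6*x - y**2 - 14*y - 19.
  f_y = -2*x**2 - 2*x*y - 14*x + 6*y**2 + 8*y - 16.
Scan x_0 ∈ {−4, ..., 4}. For each x_0, f_y(x_0, y) is a polynomial in y; find its integer roots y ∈ {−4, ..., 4}, then test f_x and f at those candidates.
  x = -4: f_y(-4, y) = 6*y**2 + 16*y + 8; vanishes at y ∈ {-2}. (-4, -2): f_x = -3 ≠ 0.
  x = -3: f_y(-3, y) = 6*y**2 + 14*y + 8; vanishes at y ∈ {-1}. (-3, -1): f_x = 0, f = 0 — SINGULAR.
  x = -2: f_y(-2, y) = 6*y**2 + 12*y + 4; no integer root y with |y| ≤ 4.
  x = -1: f_y(-1, y) = 6*y**2 + 10*y - 4; vanishes at y ∈ {-2}. (-1, -2): f_x = 3 ≠ 0.
  x = 0: f_y(0, y) = 6*y**2 + 8*y - 16; no integer root y with |y| ≤ 4.
  x = 1: f_y(1, y) = 6*y**2 + 6*y - 32; no integer root y with |y| ≤ 4.
  x = 2: f_y(2, y) = 6*y**2 + 4*y - 52; no integer root y with |y| ≤ 4.
  x = 3: f_y(3, y) = 6*y**2 + 2*y - 76; no integer root y with |y| ≤ 4.
  x = 4: f_y(4, y) = 6*y**2 - 104; no integer root y with |y| ≤ 4.
Only singular point on the grid: (-3, -1).
Classify: substitute x = -3 + u, y = -1 + v and expand: f = -2*u**2*v - u**2 - u*v**2 + 2*v**3 + v**2.
No constant or linear terms (consistent with a singular point). Quadratic part: -u**2 + v**2. Cubic part: -2*u**2*v - u*v**2 + 2*v**3.
The quadratic part v**2 - u**2 = (v − u)(v + u) splits into two distinct linear factors, so there are two distinct tangent lines y − -1 = ±(x − -3) — this is a node (ordinary double point).
Classification: node.


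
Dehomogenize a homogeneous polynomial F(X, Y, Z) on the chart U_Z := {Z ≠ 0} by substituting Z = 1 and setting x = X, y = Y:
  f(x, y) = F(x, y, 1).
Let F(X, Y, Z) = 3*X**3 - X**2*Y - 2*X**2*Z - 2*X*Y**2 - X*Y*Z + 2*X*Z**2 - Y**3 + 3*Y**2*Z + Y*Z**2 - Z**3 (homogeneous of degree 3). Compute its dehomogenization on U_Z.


f(x, y) = 3*x**3 - x**2*y - 2*x**2 - 2*x*y**2 - x*y + 2*x - y**3 + 3*y**2 + y - 1

On U_Z we set Z = 1. Each monomial c·X^i·Y^j·Z^k in F becomes c·x^i·y^j·1^k = c·x^i·y^j.
Substituting Z = 1: F(X, Y, 1) = 3*x**3 - x**2*y - 2*x**2 - 2*x*y**2 - x*y + 2*x - y**3 + 3*y**2 + y - 1.
Note: deg(f) ≤ deg(F) = 3; strict inequality happens when F is divisible by Z (lost terms).


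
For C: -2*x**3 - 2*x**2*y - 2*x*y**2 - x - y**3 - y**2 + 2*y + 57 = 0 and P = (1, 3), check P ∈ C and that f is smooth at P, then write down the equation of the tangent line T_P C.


Tangent line at P: -37*x - 45*y + 172 = 0.

Step 1: f(1, 3) = 0, so P lies on C.
Step 2: partial derivatives
  f_x(x, y) = -6*x**2 - 4*x*y - 2*y**2 - 1, f_y(x, y) = -2*x**2 - 4*x*y - 3*y**2 - 2*y + 2.
  f_x(P) = -37, f_y(P) = -45 (gradient nonzero, so P is smooth).
Step 3: tangent line at P: -37·(x − 1) + -45·(y − 3) = 0.
Expanding: -37*x - 45*y + 172 = 0.


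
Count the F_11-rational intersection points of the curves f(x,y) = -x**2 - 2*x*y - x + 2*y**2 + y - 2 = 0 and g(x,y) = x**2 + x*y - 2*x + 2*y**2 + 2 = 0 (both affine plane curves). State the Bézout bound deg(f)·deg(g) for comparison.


Common zeros: {(1, 3), (8, 8)}; count = 2; Bézout bound = 4.

deg(f) = 2, deg(g) = 2, so Bézout bound = 4.
Scan x ∈ F_11. For each x, list the y ∈ F_11 with f(x, y) ≡ 0 and those with g(x, y) ≡ 0 (mod 11); the common zeros in that column are the intersection.
  x = 0: f ≡ 0 at y ∈ ∅; g ≡ 0 at y ∈ ∅; common: ∅.
  x = 1: f ≡ 0 at y ∈ {3}; g ≡ 0 at y ∈ {2, 3}; common: {3}.
  x = 2: f ≡ 0 at y ∈ ∅; g ≡ 0 at y ∈ ∅; common: ∅.
  x = 3: f ≡ 0 at y ∈ {3, 5}; g ≡ 0 at y ∈ ∅; common: ∅.
  x = 4: f ≡ 0 at y ∈ {0, 9}; g ≡ 0 at y ∈ ∅; common: ∅.
  x = 5: f ≡ 0 at y ∈ ∅; g ≡ 0 at y ∈ ∅; common: ∅.
  x = 6: f ≡ 0 at y ∈ {0}; g ≡ 0 at y ∈ {9, 10}; common: ∅.
  x = 7: f ≡ 0 at y ∈ ∅; g ≡ 0 at y ∈ ∅; common: ∅.
  x = 8: f ≡ 0 at y ∈ {5, 8}; g ≡ 0 at y ∈ {8, 10}; common: {8}.
  x = 9: f ≡ 0 at y ∈ ∅; g ≡ 0 at y ∈ {3, 9}; common: ∅.
  x = 10: f ≡ 0 at y ∈ {6, 9}; g ≡ 0 at y ∈ {2, 4}; common: ∅.
Collecting: common zeros = {(1, 3), (8, 8)}, so the count is 2.
Comparison with the Bézout bound: 2 ≤ 4 = deg(f)·deg(g), as expected for curves with no common component (the affine F_11-count falls short of the bound because intersections may lie at infinity, over extension fields, or carry multiplicity).


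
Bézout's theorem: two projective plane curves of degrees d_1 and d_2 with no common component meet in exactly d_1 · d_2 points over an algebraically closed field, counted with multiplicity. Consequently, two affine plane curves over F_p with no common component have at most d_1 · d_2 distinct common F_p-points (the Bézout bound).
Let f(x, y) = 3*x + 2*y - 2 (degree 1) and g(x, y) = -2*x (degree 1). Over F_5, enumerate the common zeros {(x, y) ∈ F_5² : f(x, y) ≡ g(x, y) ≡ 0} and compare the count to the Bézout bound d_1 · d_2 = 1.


Common zeros: {(0, 1)}; count = 1; Bézout bound = 1.

deg(f) = 1, deg(g) = 1, so Bézout bound = 1.
Scan x ∈ F_5. For each x, list the y ∈ F_5 with f(x, y) ≡ 0 and those with g(x, y) ≡ 0 (mod 5); the common zeros in that column are the intersection.
  x = 0: f ≡ 0 at y ∈ {1}; g ≡ 0 at y ∈ {0, 1, 2, 3, 4}; common: {1}.
  x = 1: f ≡ 0 at y ∈ {2}; g ≡ 0 at y ∈ ∅; common: ∅.
  x = 2: f ≡ 0 at y ∈ {3}; g ≡ 0 at y ∈ ∅; common: ∅.
  x = 3: f ≡ 0 at y ∈ {4}; g ≡ 0 at y ∈ ∅; common: ∅.
  x = 4: f ≡ 0 at y ∈ {0}; g ≡ 0 at y ∈ ∅; common: ∅.
Collecting: common zeros = {(0, 1)}, so the count is 1.
Comparison with the Bézout bound: 1 ≤ 1 = deg(f)·deg(g), as expected for curves with no common component (the bound is attained).


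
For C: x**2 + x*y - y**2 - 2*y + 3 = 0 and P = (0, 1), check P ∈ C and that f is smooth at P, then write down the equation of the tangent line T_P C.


Tangent line at P: x - 4*y + 4 = 0.

Step 1: f(0, 1) = 0, so P lies on C.
Step 2: partial derivatives
  f_x(x, y) = 2*x + y, f_y(x, y) = x - 2*y - 2.
  f_x(P) = 1, f_y(P) = -4 (gradient nonzero, so P is smooth).
Step 3: tangent line at P: 1·(x − 0) + -4·(y − 1) = 0.
Expanding: x - 4*y + 4 = 0.


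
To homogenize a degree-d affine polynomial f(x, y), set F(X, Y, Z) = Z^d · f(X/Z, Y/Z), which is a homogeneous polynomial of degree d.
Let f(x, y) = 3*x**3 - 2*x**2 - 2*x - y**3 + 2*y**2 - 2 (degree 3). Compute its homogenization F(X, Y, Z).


F(X, Y, Z) = 3*X**3 - 2*X**2*Z - 2*X*Z**2 - Y**3 + 2*Y**2*Z - 2*Z**3

deg(f) = 3.
Substitute x = X/Z, y = Y/Z into f, then multiply by Z^3.
  monomial 3·x^3·y^0 ↦ 3·X^3·Y^0·Z^0.
  monomial -2·x^2·y^0 ↦ -2·X^2·Y^0·Z^1.
  monomial -2·x^1·y^0 ↦ -2·X^1·Y^0·Z^2.
  monomial -1·x^0·y^3 ↦ -1·X^0·Y^3·Z^0.
  monomial 2·x^0·y^2 ↦ 2·X^0·Y^2·Z^1.
  monomial -2·x^0·y^0 ↦ -2·X^0·Y^0·Z^3.
Collecting: F(X, Y, Z) = 3*X**3 - 2*X**2*Z - 2*X*Z**2 - Y**3 + 2*Y**2*Z - 2*Z**3.


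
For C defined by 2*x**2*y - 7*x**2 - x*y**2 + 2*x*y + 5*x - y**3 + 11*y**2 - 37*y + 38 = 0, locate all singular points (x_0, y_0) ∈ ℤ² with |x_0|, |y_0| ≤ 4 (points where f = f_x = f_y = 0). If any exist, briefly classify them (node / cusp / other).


Singular points: {(1, 3)}; classification: node.

Compute partial derivatives:
  f_x = 4*x*y - 14*x - y**2 + 2*y + 5.
  f_y = 2*x**2 - 2*x*y + 2*x - 3*y**2 + 22*y - 37.
Scan x_0 ∈ {−4, ..., 4}. For each x_0, f_y(x_0, y) is a polynomial in y; find its integer roots y ∈ {−4, ..., 4}, then test f_x and f at those candidates.
  x = -4: f_y(-4, y) = -3*y**2 + 30*y - 13; no integer root y with |y| ≤ 4.
  x = -3: f_y(-3, y) = -3*y**2 + 28*y - 25; vanishes at y ∈ {1}. (-3, 1): f_x = 36 ≠ 0.
  x = -2: f_y(-2, y) = -3*y**2 + 26*y - 33; no integer root y with |y| ≤ 4.
  x = -1: f_y(-1, y) = -3*y**2 + 24*y - 37; no integer root y with |y| ≤ 4.
  x = 0: f_y(0, y) = -3*y**2 + 22*y - 37; no integer root y with |y| ≤ 4.
  x = 1: f_y(1, y) = -3*y**2 + 20*y - 33; vanishes at y ∈ {3}. (1, 3): f_x = 0, f = 0 — SINGULAR.
  x = 2: f_y(2, y) = -3*y**2 + 18*y - 25; no integer root y with |y| ≤ 4.
  x = 3: f_y(3, y) = -3*y**2 + 16*y - 13; vanishes at y ∈ {1}. (3, 1): f_x = -24 ≠ 0.
  x = 4: f_y(4, y) = -3*y**2 + 14*y + 3; no integer root y with |y| ≤ 4.
Only singular point on the grid: (1, 3).
Classify: substitute x = 1 + u, y = 3 + v and expand: f = 2*u**2*v - u**2 - u*v**2 - v**3 + v**2.
No constant or linear terms (consistent with a singular point). Quadratic part: -u**2 + v**2. Cubic part: 2*u**2*v - u*v**2 - v**3.
The quadratic part v**2 - u**2 = (v − u)(v + u) splits into two distinct linear factors, so there are two distinct tangent lines y − 3 = ±(x − 1) — this is a node (ordinary double point).
Classification: node.


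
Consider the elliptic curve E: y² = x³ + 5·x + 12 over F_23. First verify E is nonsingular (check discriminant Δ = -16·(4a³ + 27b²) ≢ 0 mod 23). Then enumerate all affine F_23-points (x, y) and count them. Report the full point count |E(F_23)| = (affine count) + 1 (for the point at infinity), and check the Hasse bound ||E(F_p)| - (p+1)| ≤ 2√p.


Affine points = {(0, 9), (0, 14), (1, 8), (1, 15), (3, 10), (3, 13), (4, 2), (4, 21), (5, 1), (5, 22), (8, 9), (8, 14), (9, 2), (9, 21), (10, 2), (10, 21), (11, 8), (11, 15), (12, 11), (12, 12), (15, 9), (15, 14), (16, 5), (16, 18), (18, 0), (20, 4), (20, 19), (22, 11), (22, 12)}; affine count = 29; |E(F_23)| = 30.

Discriminant check: Δ ∝ 4a³ + 27b² = 4·5³ + 27·12² = 4·125 + 27·144 ≡ 18 (mod 23). Nonzero ⇒ E is nonsingular.
For each x ∈ F_23, compute rhs = x³ + 5·x + 12 mod 23, then count y ∈ F_23 with y² ≡ rhs.
  x = 0: rhs = 12, matching y values: 9, 14 (2 points).
  x = 1: rhs = 18, matching y values: 8, 15 (2 points).
  x = 2: rhs = 7, matching y values: none (0 points).
  x = 3: rhs = 8, matching y values: 10, 13 (2 points).
  x = 4: rhs = 4, matching y values: 2, 21 (2 points).
  x = 5: rhs = 1, matching y values: 1, 22 (2 points).
  x = 6: rhs = 5, matching y values: none (0 points).
  x = 7: rhs = 22, matching y values: none (0 points).
  x = 8: rhs = 12, matching y values: 9, 14 (2 points).
  x = 9: rhs = 4, matching y values: 2, 21 (2 points).
  x = 10: rhs = 4, matching y values: 2, 21 (2 points).
  x = 11: rhs = 18, matching y values: 8, 15 (2 points).
  x = 12: rhs = 6, matching y values: 11, 12 (2 points).
  x = 13: rhs = 20, matching y values: none (0 points).
  x = 14: rhs = 20, matching y values: none (0 points).
  x = 15: rhs = 12, matching y values: 9, 14 (2 points).
  x = 16: rhs = 2, matching y values: 5, 18 (2 points).
  x = 17: rhs = 19, matching y values: none (0 points).
  x = 18: rhs = 0, matching y values: 0 (1 points).
  x = 19: rhs = 20, matching y values: none (0 points).
  x = 20: rhs = 16, matching y values: 4, 19 (2 points).
  x = 21: rhs = 17, matching y values: none (0 points).
  x = 22: rhs = 6, matching y values: 11, 12 (2 points).
Total affine count: 29.
Full point count |E(F_23)| = 29 + 1 = 30.
Hasse bound: |30 − (23+1)| = |6| = 6 ≤ 2√23 ≈ 9.5917 ✓.


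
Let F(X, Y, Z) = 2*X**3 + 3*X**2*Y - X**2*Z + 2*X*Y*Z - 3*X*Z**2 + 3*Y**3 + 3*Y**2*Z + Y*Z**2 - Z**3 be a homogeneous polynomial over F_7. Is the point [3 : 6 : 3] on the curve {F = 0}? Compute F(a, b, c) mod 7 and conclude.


F(3,6,3) ≡ 4 (mod 7); P is NOT on the curve.

Evaluate F(3, 6, 3) term-by-term (mod 7).
  2*X**3 ↦ 2·27·1·1 = 54
  3*X**2*Y ↦ 3·9·6·1 = 162
  -X**2*Z ↦ -1·9·1·3 = -27
  2*X*Y*Z ↦ 2·3·6·3 = 108
  -3*X*Z**2 ↦ -3·3·1·9 = -81
  3*Y**3 ↦ 3·1·216·1 = 648
  3*Y**2*Z ↦ 3·1·36·3 = 324
  Y*Z**2 ↦ 1·1·6·9 = 54
  -Z**3 ↦ -1·1·1·27 = -27
Sum: F(3, 6, 3) = (54) + (162) + (-27) + (108) + (-81) + (648) + (324) + (54) + (-27) = 1215.
Reducing mod 7: 1215 ≡ 4 (mod 7).
Since F(a, b, c) ≡ 4 ≠ 0 (mod 7), P does NOT lie on the curve.
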